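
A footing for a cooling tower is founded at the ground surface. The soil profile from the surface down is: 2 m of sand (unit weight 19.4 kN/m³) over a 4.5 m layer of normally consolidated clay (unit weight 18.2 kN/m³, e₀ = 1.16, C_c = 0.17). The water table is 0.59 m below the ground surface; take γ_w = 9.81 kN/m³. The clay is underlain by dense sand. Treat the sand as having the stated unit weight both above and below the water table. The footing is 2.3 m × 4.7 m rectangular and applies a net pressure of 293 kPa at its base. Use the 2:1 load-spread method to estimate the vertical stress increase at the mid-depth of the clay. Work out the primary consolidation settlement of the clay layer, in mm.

S_c ≈ 124 mm

Mid-depth of clay below the ground surface: z = 2 + 4.5/2 = 4.25 m.
Total vertical stress at mid-clay: σ_v = 19.4×2 + 18.2×2.25 = 79.75 kPa.
Pore pressure: u = 9.81×(4.25 − 0.59) = 35.905 kPa.
Initial effective stress: σ'_0 = σ_v − u = 79.75 − 35.905 = 43.845 kPa.
Stress increase at mid-clay by the 2:1 spreading method:
Δσ = qBL/((B+z)(L+z)) = 293×2.3×4.7/((2.3+4.25)(4.7+4.25)) = 54.029 kPa
Final effective stress: σ'_f = σ'_0 + Δσ = 43.845 + 54.029 = 97.874 kPa.
Normally consolidated clay, so the full stress increment lies on the virgin compression line:
S_c = C_c·H/(1+e₀)·log₁₀(σ'_f/σ'_0) = 0.17×4.5/(1+1.16)×log₁₀(97.874/43.845)
    = 0.35417 × 0.34875 = 0.1235 m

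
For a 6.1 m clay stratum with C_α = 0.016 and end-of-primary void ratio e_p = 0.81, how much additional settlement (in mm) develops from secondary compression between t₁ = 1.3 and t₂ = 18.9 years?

Secondary compression: S_s = C_α·H/(1+e_p)·log₁₀(t₂/t₁)
S_s = 0.016×6.1/(1+0.81)×log₁₀(18.9/1.3)
    = 0.05392 × 1.163 = 0.06269 m

S_s ≈ 62.7 mm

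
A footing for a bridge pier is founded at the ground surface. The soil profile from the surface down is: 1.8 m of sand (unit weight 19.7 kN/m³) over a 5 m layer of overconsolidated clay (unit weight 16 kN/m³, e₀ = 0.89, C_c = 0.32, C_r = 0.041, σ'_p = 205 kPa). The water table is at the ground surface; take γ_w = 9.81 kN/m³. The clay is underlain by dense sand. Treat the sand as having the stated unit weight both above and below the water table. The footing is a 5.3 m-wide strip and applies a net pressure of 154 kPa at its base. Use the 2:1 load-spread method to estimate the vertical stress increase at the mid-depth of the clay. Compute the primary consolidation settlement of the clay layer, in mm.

Mid-depth of clay below the ground surface: z = 1.8 + 5/2 = 4.3 m.
Total vertical stress at mid-clay: σ_v = 19.7×1.8 + 16×2.5 = 75.46 kPa.
Pore pressure: u = 9.81×(4.3 − 0) = 42.183 kPa.
Initial effective stress: σ'_0 = σ_v − u = 75.46 − 42.183 = 33.277 kPa.
Stress increase at mid-clay by the 2:1 spreading method:
Δσ = qB/(B+z) = 154×5.3/(5.3+4.3) = 85.021 kPa
Final effective stress: σ'_f = 33.277 + 85.021 = 118.3 kPa.
σ'_f = 118.3 ≤ σ'_p = 205 kPa, so the clay remains overconsolidated and only the recompression index applies:
S_c = C_r·H/(1+e₀)·log₁₀(σ'_f/σ'_0) = 0.041×5/1.89×log₁₀(118.3/33.277)
    = 0.10847 × 0.55084 = 0.05975 m

S_c ≈ 59.7 mm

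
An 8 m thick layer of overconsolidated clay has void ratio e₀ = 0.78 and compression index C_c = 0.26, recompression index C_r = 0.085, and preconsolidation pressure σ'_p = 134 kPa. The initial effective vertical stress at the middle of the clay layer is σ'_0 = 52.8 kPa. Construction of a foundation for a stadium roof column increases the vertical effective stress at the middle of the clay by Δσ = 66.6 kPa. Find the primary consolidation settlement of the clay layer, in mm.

S_c ≈ 135 mm

Final effective stress: σ'_f = 52.8 + 66.6 = 119.4 kPa.
σ'_f = 119.4 ≤ σ'_p = 134 kPa, so the clay remains overconsolidated and only the recompression index applies:
S_c = C_r·H/(1+e₀)·log₁₀(σ'_f/σ'_0) = 0.085×8/1.78×log₁₀(119.4/52.8)
    = 0.38202 × 0.35437 = 0.1354 m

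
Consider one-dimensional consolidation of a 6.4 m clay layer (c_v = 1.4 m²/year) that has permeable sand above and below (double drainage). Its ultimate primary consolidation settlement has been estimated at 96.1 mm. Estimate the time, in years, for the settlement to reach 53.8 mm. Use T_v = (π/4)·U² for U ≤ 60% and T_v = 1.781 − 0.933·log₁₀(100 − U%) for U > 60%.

t ≈ 1.8 years

Drainage path length: H_d = H/2 = 3.2 m (double drainage).
U = S(t)/S_ult = 53.8/96.1 = 0.5598.
U ≤ 60%: T_v = (π/4)·U² = (π/4)×0.55983² = 0.24615.
t = T_v·H_d²/c_v = 0.24615×3.2²/1.4 = 1.8 years.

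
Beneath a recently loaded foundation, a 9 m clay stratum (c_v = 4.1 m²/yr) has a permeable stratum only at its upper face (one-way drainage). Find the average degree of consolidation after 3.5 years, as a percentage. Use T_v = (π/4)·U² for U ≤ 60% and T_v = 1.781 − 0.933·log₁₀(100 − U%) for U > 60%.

Drainage path length: H_d = H = 9 m (single drainage).
T_v = c_v·t/H_d² = 4.1×3.5/9² = 0.17716.
T_v = 0.17716 corresponds to the U ≤ 60% branch:
U = √(4T_v/π) = 0.4749

U ≈ 47.5 %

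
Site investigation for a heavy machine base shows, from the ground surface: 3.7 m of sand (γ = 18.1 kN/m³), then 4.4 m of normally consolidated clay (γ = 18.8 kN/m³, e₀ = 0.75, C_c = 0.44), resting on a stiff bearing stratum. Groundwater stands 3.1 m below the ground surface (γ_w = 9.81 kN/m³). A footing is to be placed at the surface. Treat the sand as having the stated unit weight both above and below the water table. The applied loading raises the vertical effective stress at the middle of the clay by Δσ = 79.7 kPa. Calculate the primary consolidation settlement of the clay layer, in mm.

S_c ≈ 330 mm

Mid-depth of clay below the ground surface: z = 3.7 + 4.4/2 = 5.9 m.
Total vertical stress at mid-clay: σ_v = 18.1×3.7 + 18.8×2.2 = 108.33 kPa.
Pore pressure: u = 9.81×(5.9 − 3.1) = 27.468 kPa.
Initial effective stress: σ'_0 = σ_v − u = 108.33 − 27.468 = 80.862 kPa.
Final effective stress: σ'_f = σ'_0 + Δσ = 80.862 + 79.7 = 160.56 kPa.
Normally consolidated clay, so the full stress increment lies on the virgin compression line:
S_c = C_c·H/(1+e₀)·log₁₀(σ'_f/σ'_0) = 0.44×4.4/(1+0.75)×log₁₀(160.56/80.862)
    = 1.1063 × 0.29789 = 0.3296 m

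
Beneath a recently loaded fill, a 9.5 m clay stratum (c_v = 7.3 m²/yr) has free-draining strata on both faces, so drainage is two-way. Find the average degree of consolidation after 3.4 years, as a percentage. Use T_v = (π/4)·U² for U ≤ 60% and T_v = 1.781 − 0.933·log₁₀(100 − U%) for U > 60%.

Drainage path length: H_d = H/2 = 4.75 m (double drainage).
T_v = c_v·t/H_d² = 7.3×3.4/4.75² = 1.1001.
T_v = 1.1001 corresponds to the U > 60% branch:
U = 1 − 10^((1.781 − T_v)/0.933)/100 = 0.9463

U ≈ 94.6 %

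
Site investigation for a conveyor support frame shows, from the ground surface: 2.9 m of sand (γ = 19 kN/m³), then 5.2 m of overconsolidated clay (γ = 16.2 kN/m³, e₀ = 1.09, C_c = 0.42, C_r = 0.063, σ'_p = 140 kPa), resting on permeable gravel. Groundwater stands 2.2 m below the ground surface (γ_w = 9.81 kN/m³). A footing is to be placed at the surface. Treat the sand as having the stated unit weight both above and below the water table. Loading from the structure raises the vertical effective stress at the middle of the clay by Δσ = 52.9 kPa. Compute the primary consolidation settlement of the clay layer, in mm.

S_c ≈ 40.6 mm

Mid-depth of clay below the ground surface: z = 2.9 + 5.2/2 = 5.5 m.
Total vertical stress at mid-clay: σ_v = 19×2.9 + 16.2×2.6 = 97.22 kPa.
Pore pressure: u = 9.81×(5.5 − 2.2) = 32.373 kPa.
Initial effective stress: σ'_0 = σ_v − u = 97.22 − 32.373 = 64.847 kPa.
Final effective stress: σ'_f = 64.847 + 52.9 = 117.75 kPa.
σ'_f = 117.75 ≤ σ'_p = 140 kPa, so the clay remains overconsolidated and only the recompression index applies:
S_c = C_r·H/(1+e₀)·log₁₀(σ'_f/σ'_0) = 0.063×5.2/2.09×log₁₀(117.75/64.847)
    = 0.15674 × 0.25907 = 0.04061 m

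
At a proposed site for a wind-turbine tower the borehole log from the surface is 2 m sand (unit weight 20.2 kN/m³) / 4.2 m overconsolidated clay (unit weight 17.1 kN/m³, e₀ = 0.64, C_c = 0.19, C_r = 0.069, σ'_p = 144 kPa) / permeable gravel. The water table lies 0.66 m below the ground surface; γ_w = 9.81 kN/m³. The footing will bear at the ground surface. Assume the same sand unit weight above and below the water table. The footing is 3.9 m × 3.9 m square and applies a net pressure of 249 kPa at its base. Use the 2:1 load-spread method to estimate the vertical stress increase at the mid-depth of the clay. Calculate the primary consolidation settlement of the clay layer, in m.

Mid-depth of clay below the ground surface: z = 2 + 4.2/2 = 4.1 m.
Total vertical stress at mid-clay: σ_v = 20.2×2 + 17.1×2.1 = 76.31 kPa.
Pore pressure: u = 9.81×(4.1 − 0.66) = 33.746 kPa.
Initial effective stress: σ'_0 = σ_v − u = 76.31 − 33.746 = 42.564 kPa.
Stress increase at mid-clay by the 2:1 spreading method:
Δσ = qBL/((B+z)(L+z)) = 249×3.9×3.9/((3.9+4.1)(3.9+4.1)) = 59.176 kPa
Final effective stress: σ'_f = 42.564 + 59.176 = 101.74 kPa.
σ'_f = 101.74 ≤ σ'_p = 144 kPa, so the clay remains overconsolidated and only the recompression index applies:
S_c = C_r·H/(1+e₀)·log₁₀(σ'_f/σ'_0) = 0.069×4.2/1.64×log₁₀(101.74/42.564)
    = 0.17671 × 0.37845 = 0.06688 m

S_c ≈ 0.0669 m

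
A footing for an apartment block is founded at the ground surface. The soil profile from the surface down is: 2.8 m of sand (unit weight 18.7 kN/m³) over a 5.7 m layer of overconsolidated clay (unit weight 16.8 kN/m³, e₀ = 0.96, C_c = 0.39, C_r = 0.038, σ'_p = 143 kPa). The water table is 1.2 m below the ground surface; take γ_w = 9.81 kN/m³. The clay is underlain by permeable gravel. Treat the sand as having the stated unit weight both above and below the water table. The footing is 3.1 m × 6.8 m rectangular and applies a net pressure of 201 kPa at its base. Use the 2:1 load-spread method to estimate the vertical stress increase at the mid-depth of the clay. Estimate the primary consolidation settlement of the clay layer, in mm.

Mid-depth of clay below the ground surface: z = 2.8 + 5.7/2 = 5.65 m.
Total vertical stress at mid-clay: σ_v = 18.7×2.8 + 16.8×2.85 = 100.24 kPa.
Pore pressure: u = 9.81×(5.65 − 1.2) = 43.655 kPa.
Initial effective stress: σ'_0 = σ_v − u = 100.24 − 43.655 = 56.585 kPa.
Stress increase at mid-clay by the 2:1 spreading method:
Δσ = qBL/((B+z)(L+z)) = 201×3.1×6.8/((3.1+5.65)(6.8+5.65)) = 38.895 kPa
Final effective stress: σ'_f = 56.585 + 38.895 = 95.48 kPa.
σ'_f = 95.48 ≤ σ'_p = 143 kPa, so the clay remains overconsolidated and only the recompression index applies:
S_c = C_r·H/(1+e₀)·log₁₀(σ'_f/σ'_0) = 0.038×5.7/1.96×log₁₀(95.48/56.585)
    = 0.11051 × 0.22721 = 0.02511 m

S_c ≈ 25.1 mm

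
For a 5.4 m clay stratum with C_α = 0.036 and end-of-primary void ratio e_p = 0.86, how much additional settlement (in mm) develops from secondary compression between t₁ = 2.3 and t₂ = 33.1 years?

S_s ≈ 121 mm

Secondary compression: S_s = C_α·H/(1+e_p)·log₁₀(t₂/t₁)
S_s = 0.036×5.4/(1+0.86)×log₁₀(33.1/2.3)
    = 0.1045 × 1.158 = 0.121 m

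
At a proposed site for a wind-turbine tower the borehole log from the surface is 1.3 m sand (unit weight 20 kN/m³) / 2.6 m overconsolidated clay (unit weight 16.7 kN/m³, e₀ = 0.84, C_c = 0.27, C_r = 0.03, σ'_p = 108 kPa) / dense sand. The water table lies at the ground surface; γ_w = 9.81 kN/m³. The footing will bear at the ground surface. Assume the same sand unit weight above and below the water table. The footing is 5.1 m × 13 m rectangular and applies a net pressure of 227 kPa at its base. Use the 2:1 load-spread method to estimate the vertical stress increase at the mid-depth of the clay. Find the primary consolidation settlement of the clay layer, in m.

S_c ≈ 0.0808 m

Mid-depth of clay below the ground surface: z = 1.3 + 2.6/2 = 2.6 m.
Total vertical stress at mid-clay: σ_v = 20×1.3 + 16.7×1.3 = 47.71 kPa.
Pore pressure: u = 9.81×(2.6 − 0) = 25.506 kPa.
Initial effective stress: σ'_0 = σ_v − u = 47.71 − 25.506 = 22.204 kPa.
Stress increase at mid-clay by the 2:1 spreading method:
Δσ = qBL/((B+z)(L+z)) = 227×5.1×13/((5.1+2.6)(13+2.6)) = 125.29 kPa
Final effective stress: σ'_f = 22.204 + 125.29 = 147.49 kPa.
σ'_f = 147.49 > σ'_p = 108 kPa, so the stress path crosses the preconsolidation pressure — recompression up to σ'_p, then virgin compression beyond:
S_c = H/(1+e₀)·[C_r·log₁₀(σ'_p/σ'_0) + C_c·log₁₀(σ'_f/σ'_p)]
    = 2.6/1.84 × [0.03×log₁₀(108/22.204) + 0.27×log₁₀(147.49/108)]
    = 1.413 × [0.02061 + 0.036541] = 0.08075 m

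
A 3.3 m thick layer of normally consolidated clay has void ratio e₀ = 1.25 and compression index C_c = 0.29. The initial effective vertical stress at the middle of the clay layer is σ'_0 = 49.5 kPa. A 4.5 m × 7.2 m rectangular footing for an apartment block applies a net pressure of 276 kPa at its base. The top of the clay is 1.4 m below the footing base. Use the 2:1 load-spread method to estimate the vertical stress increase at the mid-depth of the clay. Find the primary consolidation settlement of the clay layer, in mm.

Mid-depth of clay below the footing base: z = 1.4 + 3.3/2 = 3.05 m.
Stress increase at mid-clay by the 2:1 spreading method:
Δσ = qBL/((B+z)(L+z)) = 276×4.5×7.2/((4.5+3.05)(7.2+3.05)) = 115.55 kPa
Final effective stress: σ'_f = σ'_0 + Δσ = 49.5 + 115.55 = 165.05 kPa.
Normally consolidated clay, so the full stress increment lies on the virgin compression line:
S_c = C_c·H/(1+e₀)·log₁₀(σ'_f/σ'_0) = 0.29×3.3/(1+1.25)×log₁₀(165.05/49.5)
    = 0.42533 × 0.52301 = 0.2225 m

S_c ≈ 222 mm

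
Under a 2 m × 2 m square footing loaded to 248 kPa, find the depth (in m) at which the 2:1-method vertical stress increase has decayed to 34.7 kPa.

z ≈ 3.35 m

2:1 spreading — at depth z the loaded area has grown by z in each plan dimension:
qB²/(B+z)² = Δσ_z ⇒ z = B(√(q/Δσ_z) − 1) = 2×(√(248/34.7) − 1) = 3.347 m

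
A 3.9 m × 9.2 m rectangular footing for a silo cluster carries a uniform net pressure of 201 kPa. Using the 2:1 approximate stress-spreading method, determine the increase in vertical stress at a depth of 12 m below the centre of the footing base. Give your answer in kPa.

By the 2:1 method the load spreads at 1 horizontal : 2 vertical, so at depth z the loaded area has grown by z in each plan dimension:
Δσ = qBL/((B+z)(L+z)) = 201×3.9×9.2/((3.9+12)(9.2+12)) = 21.395 kPa

Δσ_z ≈ 21.4 kPa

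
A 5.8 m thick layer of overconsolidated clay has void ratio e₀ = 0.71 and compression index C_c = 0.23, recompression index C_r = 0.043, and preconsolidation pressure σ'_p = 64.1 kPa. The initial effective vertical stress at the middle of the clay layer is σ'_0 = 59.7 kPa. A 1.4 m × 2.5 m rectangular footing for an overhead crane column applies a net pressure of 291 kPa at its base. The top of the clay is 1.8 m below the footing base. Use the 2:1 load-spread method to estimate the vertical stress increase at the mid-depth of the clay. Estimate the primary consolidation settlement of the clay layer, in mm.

S_c ≈ 91.6 mm

Mid-depth of clay below the footing base: z = 1.8 + 5.8/2 = 4.7 m.
Stress increase at mid-clay by the 2:1 spreading method:
Δσ = qBL/((B+z)(L+z)) = 291×1.4×2.5/((1.4+4.7)(2.5+4.7)) = 23.19 kPa
Final effective stress: σ'_f = 59.7 + 23.19 = 82.89 kPa.
σ'_f = 82.89 > σ'_p = 64.1 kPa, so the stress path crosses the preconsolidation pressure — recompression up to σ'_p, then virgin compression beyond:
S_c = H/(1+e₀)·[C_r·log₁₀(σ'_p/σ'_0) + C_c·log₁₀(σ'_f/σ'_p)]
    = 5.8/1.71 × [0.043×log₁₀(64.1/59.7) + 0.23×log₁₀(82.89/64.1)]
    = 3.3918 × [0.001328 + 0.025678] = 0.0916 m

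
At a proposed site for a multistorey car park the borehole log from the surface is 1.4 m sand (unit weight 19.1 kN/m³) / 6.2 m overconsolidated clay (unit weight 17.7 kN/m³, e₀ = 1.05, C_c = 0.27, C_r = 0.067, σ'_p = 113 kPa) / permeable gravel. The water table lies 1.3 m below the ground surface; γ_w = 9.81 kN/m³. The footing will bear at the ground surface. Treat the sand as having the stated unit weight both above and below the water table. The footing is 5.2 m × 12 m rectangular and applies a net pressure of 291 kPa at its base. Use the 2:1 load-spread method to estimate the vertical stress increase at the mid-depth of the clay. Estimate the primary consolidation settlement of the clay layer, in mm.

Mid-depth of clay below the ground surface: z = 1.4 + 6.2/2 = 4.5 m.
Total vertical stress at mid-clay: σ_v = 19.1×1.4 + 17.7×3.1 = 81.61 kPa.
Pore pressure: u = 9.81×(4.5 − 1.3) = 31.392 kPa.
Initial effective stress: σ'_0 = σ_v − u = 81.61 − 31.392 = 50.218 kPa.
Stress increase at mid-clay by the 2:1 spreading method:
Δσ = qBL/((B+z)(L+z)) = 291×5.2×12/((5.2+4.5)(12+4.5)) = 113.45 kPa
Final effective stress: σ'_f = 50.218 + 113.45 = 163.67 kPa.
σ'_f = 163.67 > σ'_p = 113 kPa, so the stress path crosses the preconsolidation pressure — recompression up to σ'_p, then virgin compression beyond:
S_c = H/(1+e₀)·[C_r·log₁₀(σ'_p/σ'_0) + C_c·log₁₀(σ'_f/σ'_p)]
    = 6.2/2.05 × [0.067×log₁₀(113/50.218) + 0.27×log₁₀(163.67/113)]
    = 3.0244 × [0.023599 + 0.04344] = 0.2028 m

S_c ≈ 203 mm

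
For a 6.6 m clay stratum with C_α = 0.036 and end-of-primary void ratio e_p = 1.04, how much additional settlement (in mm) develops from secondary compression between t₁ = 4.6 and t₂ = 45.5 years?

Secondary compression: S_s = C_α·H/(1+e_p)·log₁₀(t₂/t₁)
S_s = 0.036×6.6/(1+1.04)×log₁₀(45.5/4.6)
    = 0.1165 × 0.9953 = 0.1159 m

S_s ≈ 116 mm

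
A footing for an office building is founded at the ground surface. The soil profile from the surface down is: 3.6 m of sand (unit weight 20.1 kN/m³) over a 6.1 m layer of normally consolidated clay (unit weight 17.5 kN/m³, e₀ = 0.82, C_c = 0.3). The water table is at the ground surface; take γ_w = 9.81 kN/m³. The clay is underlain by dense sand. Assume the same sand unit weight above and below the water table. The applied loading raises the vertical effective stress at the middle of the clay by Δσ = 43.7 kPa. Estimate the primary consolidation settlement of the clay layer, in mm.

Mid-depth of clay below the ground surface: z = 3.6 + 6.1/2 = 6.65 m.
Total vertical stress at mid-clay: σ_v = 20.1×3.6 + 17.5×3.05 = 125.74 kPa.
Pore pressure: u = 9.81×(6.65 − 0) = 65.237 kPa.
Initial effective stress: σ'_0 = σ_v − u = 125.74 − 65.237 = 60.503 kPa.
Final effective stress: σ'_f = σ'_0 + Δσ = 60.503 + 43.7 = 104.2 kPa.
Normally consolidated clay, so the full stress increment lies on the virgin compression line:
S_c = C_c·H/(1+e₀)·log₁₀(σ'_f/σ'_0) = 0.3×6.1/(1+0.82)×log₁₀(104.2/60.503)
    = 1.0055 × 0.23609 = 0.2374 m

S_c ≈ 237 mm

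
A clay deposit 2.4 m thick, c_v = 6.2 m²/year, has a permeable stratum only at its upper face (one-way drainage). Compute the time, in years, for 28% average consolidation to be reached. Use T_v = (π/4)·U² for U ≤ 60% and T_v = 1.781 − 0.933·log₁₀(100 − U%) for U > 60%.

t ≈ 0.0572 years

Drainage path length: H_d = H = 2.4 m (single drainage).
U ≤ 60%: T_v = (π/4)·U² = (π/4)×0.28² = 0.061575.
t = T_v·H_d²/c_v = 0.061575×2.4²/6.2 = 0.05721 years.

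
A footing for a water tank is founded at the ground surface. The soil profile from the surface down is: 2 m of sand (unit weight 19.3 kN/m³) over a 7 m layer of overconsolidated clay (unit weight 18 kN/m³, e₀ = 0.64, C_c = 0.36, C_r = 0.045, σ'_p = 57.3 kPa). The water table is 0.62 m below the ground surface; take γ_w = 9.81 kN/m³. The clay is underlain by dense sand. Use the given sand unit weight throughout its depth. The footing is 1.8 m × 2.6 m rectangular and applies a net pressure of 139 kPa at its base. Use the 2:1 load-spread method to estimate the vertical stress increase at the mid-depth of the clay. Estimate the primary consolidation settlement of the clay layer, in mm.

S_c ≈ 86.7 mm

Mid-depth of clay below the ground surface: z = 2 + 7/2 = 5.5 m.
Total vertical stress at mid-clay: σ_v = 19.3×2 + 18×3.5 = 101.6 kPa.
Pore pressure: u = 9.81×(5.5 − 0.62) = 47.873 kPa.
Initial effective stress: σ'_0 = σ_v − u = 101.6 − 47.873 = 53.727 kPa.
Stress increase at mid-clay by the 2:1 spreading method:
Δσ = qBL/((B+z)(L+z)) = 139×1.8×2.6/((1.8+5.5)(2.6+5.5)) = 11.002 kPa
Final effective stress: σ'_f = 53.727 + 11.002 = 64.729 kPa.
σ'_f = 64.729 > σ'_p = 57.3 kPa, so the stress path crosses the preconsolidation pressure — recompression up to σ'_p, then virgin compression beyond:
S_c = H/(1+e₀)·[C_r·log₁₀(σ'_p/σ'_0) + C_c·log₁₀(σ'_f/σ'_p)]
    = 7/1.64 × [0.045×log₁₀(57.3/53.727) + 0.36×log₁₀(64.729/57.3)]
    = 4.2683 × [0.0012583 + 0.01906] = 0.08672 m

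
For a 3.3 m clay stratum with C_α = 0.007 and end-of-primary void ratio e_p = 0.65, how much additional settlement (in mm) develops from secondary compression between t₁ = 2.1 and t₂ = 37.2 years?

Secondary compression: S_s = C_α·H/(1+e_p)·log₁₀(t₂/t₁)
S_s = 0.007×3.3/(1+0.65)×log₁₀(37.2/2.1)
    = 0.014 × 1.248 = 0.01748 m

S_s ≈ 17.5 mm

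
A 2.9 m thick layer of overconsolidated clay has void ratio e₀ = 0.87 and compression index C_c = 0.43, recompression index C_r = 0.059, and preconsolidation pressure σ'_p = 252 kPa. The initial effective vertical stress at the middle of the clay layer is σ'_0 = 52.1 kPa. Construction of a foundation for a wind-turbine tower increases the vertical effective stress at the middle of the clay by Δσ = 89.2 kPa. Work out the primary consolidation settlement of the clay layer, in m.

S_c ≈ 0.0396 m

Final effective stress: σ'_f = 52.1 + 89.2 = 141.3 kPa.
σ'_f = 141.3 ≤ σ'_p = 252 kPa, so the clay remains overconsolidated and only the recompression index applies:
S_c = C_r·H/(1+e₀)·log₁₀(σ'_f/σ'_0) = 0.059×2.9/1.87×log₁₀(141.3/52.1)
    = 0.091497 × 0.4333 = 0.03965 m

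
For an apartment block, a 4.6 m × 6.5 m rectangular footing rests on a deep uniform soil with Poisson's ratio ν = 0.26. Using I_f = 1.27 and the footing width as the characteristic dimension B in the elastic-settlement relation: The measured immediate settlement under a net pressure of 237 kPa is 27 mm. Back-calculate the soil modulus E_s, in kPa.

S_e = q·B·(1−ν²)/E_s · I_f  ⇒  E_s = q·B·(1−ν²)·I_f / S_e.
E_s = 237 × 4.6 × 0.9324 × 1.27 / 0.027 = 47810 kPa

E_s ≈ 47800 kPa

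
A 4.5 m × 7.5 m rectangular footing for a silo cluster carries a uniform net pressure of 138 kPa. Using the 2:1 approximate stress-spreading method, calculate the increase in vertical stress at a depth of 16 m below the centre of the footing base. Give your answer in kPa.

By the 2:1 method the load spreads at 1 horizontal : 2 vertical, so at depth z the loaded area has grown by z in each plan dimension:
Δσ = qBL/((B+z)(L+z)) = 138×4.5×7.5/((4.5+16)(7.5+16)) = 9.6679 kPa

Δσ_z ≈ 9.67 kPa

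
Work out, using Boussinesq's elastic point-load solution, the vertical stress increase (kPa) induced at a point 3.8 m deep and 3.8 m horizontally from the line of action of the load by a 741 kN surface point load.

Boussinesq vertical stress below a point load on an elastic half-space:
Δσ_z = 3P/(2πz²) · [1 + (r/z)²]^(−5/2)
r/z = 3.8/3.8 = 1; [1+(r/z)²]^(−5/2) = 0.17678.
Δσ_z = 3×741/(2π×3.8²) × 0.17678 = 24.501 × 0.17678 = 4.331 kPa

Δσ_z ≈ 4.33 kPa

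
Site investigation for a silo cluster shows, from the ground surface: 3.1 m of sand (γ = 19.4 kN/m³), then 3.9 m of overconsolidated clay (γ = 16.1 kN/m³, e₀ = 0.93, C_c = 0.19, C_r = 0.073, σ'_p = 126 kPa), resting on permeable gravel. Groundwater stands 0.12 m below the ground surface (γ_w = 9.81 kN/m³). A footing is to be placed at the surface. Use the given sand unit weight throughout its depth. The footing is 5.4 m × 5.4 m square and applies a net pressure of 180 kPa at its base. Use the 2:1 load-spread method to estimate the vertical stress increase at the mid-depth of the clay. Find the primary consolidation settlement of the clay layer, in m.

Mid-depth of clay below the ground surface: z = 3.1 + 3.9/2 = 5.05 m.
Total vertical stress at mid-clay: σ_v = 19.4×3.1 + 16.1×1.95 = 91.535 kPa.
Pore pressure: u = 9.81×(5.05 − 0.12) = 48.363 kPa.
Initial effective stress: σ'_0 = σ_v − u = 91.535 − 48.363 = 43.172 kPa.
Stress increase at mid-clay by the 2:1 spreading method:
Δσ = qBL/((B+z)(L+z)) = 180×5.4×5.4/((5.4+5.05)(5.4+5.05)) = 48.065 kPa
Final effective stress: σ'_f = 43.172 + 48.065 = 91.237 kPa.
σ'_f = 91.237 ≤ σ'_p = 126 kPa, so the clay remains overconsolidated and only the recompression index applies:
S_c = C_r·H/(1+e₀)·log₁₀(σ'_f/σ'_0) = 0.073×3.9/1.93×log₁₀(91.237/43.172)
    = 0.14751 × 0.32497 = 0.04794 m

S_c ≈ 0.0479 m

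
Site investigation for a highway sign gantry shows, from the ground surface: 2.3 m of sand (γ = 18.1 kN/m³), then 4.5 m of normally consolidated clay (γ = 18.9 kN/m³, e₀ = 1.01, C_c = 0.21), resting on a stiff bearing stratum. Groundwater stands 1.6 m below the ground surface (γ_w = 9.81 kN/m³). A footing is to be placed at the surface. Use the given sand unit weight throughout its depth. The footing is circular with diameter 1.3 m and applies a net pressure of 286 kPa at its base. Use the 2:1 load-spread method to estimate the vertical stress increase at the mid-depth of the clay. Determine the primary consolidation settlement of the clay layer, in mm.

S_c ≈ 46.5 mm

Mid-depth of clay below the ground surface: z = 2.3 + 4.5/2 = 4.55 m.
Total vertical stress at mid-clay: σ_v = 18.1×2.3 + 18.9×2.25 = 84.155 kPa.
Pore pressure: u = 9.81×(4.55 − 1.6) = 28.94 kPa.
Initial effective stress: σ'_0 = σ_v − u = 84.155 − 28.94 = 55.215 kPa.
Stress increase at mid-clay by the 2:1 spreading method:
Δσ ≈ qD²/(D+z)² = 286×1.3²/(1.3+4.55)² = 14.123 kPa
Final effective stress: σ'_f = σ'_0 + Δσ = 55.215 + 14.123 = 69.338 kPa.
Normally consolidated clay, so the full stress increment lies on the virgin compression line:
S_c = C_c·H/(1+e₀)·log₁₀(σ'_f/σ'_0) = 0.21×4.5/(1+1.01)×log₁₀(69.338/55.215)
    = 0.47015 × 0.098914 = 0.0465 m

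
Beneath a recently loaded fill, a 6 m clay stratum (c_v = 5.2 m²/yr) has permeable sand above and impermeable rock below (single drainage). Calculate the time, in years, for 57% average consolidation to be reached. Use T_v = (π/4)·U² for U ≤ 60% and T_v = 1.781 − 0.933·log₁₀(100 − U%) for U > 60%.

t ≈ 1.77 years

Drainage path length: H_d = H = 6 m (single drainage).
U ≤ 60%: T_v = (π/4)·U² = (π/4)×0.57² = 0.25518.
t = T_v·H_d²/c_v = 0.25518×6²/5.2 = 1.767 years.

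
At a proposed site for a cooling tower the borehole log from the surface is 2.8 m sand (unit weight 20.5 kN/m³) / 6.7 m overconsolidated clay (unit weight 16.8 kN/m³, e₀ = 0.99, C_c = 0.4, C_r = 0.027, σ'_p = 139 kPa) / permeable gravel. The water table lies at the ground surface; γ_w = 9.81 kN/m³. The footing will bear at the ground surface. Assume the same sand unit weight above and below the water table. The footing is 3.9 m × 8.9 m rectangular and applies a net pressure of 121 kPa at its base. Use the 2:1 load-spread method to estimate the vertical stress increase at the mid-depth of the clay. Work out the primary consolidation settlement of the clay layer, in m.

Mid-depth of clay below the ground surface: z = 2.8 + 6.7/2 = 6.15 m.
Total vertical stress at mid-clay: σ_v = 20.5×2.8 + 16.8×3.35 = 113.68 kPa.
Pore pressure: u = 9.81×(6.15 − 0) = 60.332 kPa.
Initial effective stress: σ'_0 = σ_v − u = 113.68 − 60.332 = 53.348 kPa.
Stress increase at mid-clay by the 2:1 spreading method:
Δσ = qBL/((B+z)(L+z)) = 121×3.9×8.9/((3.9+6.15)(8.9+6.15)) = 27.768 kPa
Final effective stress: σ'_f = 53.348 + 27.768 = 81.116 kPa.
σ'_f = 81.116 ≤ σ'_p = 139 kPa, so the clay remains overconsolidated and only the recompression index applies:
S_c = C_r·H/(1+e₀)·log₁₀(σ'_f/σ'_0) = 0.027×6.7/1.99×log₁₀(81.116/53.348)
    = 0.090904 × 0.18199 = 0.01654 m

S_c ≈ 0.0165 m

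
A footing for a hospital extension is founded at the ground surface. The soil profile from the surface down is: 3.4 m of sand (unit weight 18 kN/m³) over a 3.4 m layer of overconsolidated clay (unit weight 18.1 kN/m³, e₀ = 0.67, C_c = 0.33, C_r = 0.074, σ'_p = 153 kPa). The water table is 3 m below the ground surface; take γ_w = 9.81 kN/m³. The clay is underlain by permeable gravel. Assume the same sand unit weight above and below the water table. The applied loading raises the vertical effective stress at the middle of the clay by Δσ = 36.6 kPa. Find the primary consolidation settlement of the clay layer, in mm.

Mid-depth of clay below the ground surface: z = 3.4 + 3.4/2 = 5.1 m.
Total vertical stress at mid-clay: σ_v = 18×3.4 + 18.1×1.7 = 91.97 kPa.
Pore pressure: u = 9.81×(5.1 − 3) = 20.601 kPa.
Initial effective stress: σ'_0 = σ_v − u = 91.97 − 20.601 = 71.369 kPa.
Final effective stress: σ'_f = 71.369 + 36.6 = 107.97 kPa.
σ'_f = 107.97 ≤ σ'_p = 153 kPa, so the clay remains overconsolidated and only the recompression index applies:
S_c = C_r·H/(1+e₀)·log₁₀(σ'_f/σ'_0) = 0.074×3.4/1.67×log₁₀(107.97/71.369)
    = 0.15066 × 0.17979 = 0.02709 m

S_c ≈ 27.1 mm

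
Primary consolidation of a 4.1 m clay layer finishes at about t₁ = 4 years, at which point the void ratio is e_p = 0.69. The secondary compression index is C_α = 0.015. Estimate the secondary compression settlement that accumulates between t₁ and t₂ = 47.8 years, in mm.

Secondary compression: S_s = C_α·H/(1+e_p)·log₁₀(t₂/t₁)
S_s = 0.015×4.1/(1+0.69)×log₁₀(47.8/4)
    = 0.03639 × 1.077 = 0.03921 m

S_s ≈ 39.2 mm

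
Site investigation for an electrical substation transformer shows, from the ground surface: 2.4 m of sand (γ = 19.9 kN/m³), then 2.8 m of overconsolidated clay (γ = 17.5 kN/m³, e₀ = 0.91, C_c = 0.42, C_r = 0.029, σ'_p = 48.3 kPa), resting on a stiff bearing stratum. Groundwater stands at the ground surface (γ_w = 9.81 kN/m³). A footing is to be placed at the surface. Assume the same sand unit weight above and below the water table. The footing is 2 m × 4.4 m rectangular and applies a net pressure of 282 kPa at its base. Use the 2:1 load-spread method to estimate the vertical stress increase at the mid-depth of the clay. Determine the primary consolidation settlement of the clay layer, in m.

Mid-depth of clay below the ground surface: z = 2.4 + 2.8/2 = 3.8 m.
Total vertical stress at mid-clay: σ_v = 19.9×2.4 + 17.5×1.4 = 72.26 kPa.
Pore pressure: u = 9.81×(3.8 − 0) = 37.278 kPa.
Initial effective stress: σ'_0 = σ_v − u = 72.26 − 37.278 = 34.982 kPa.
Stress increase at mid-clay by the 2:1 spreading method:
Δσ = qBL/((B+z)(L+z)) = 282×2×4.4/((2+3.8)(4.4+3.8)) = 52.178 kPa
Final effective stress: σ'_f = 34.982 + 52.178 = 87.16 kPa.
σ'_f = 87.16 > σ'_p = 48.3 kPa, so the stress path crosses the preconsolidation pressure — recompression up to σ'_p, then virgin compression beyond:
S_c = H/(1+e₀)·[C_r·log₁₀(σ'_p/σ'_0) + C_c·log₁₀(σ'_f/σ'_p)]
    = 2.8/1.91 × [0.029×log₁₀(48.3/34.982) + 0.42×log₁₀(87.16/48.3)]
    = 1.466 × [0.004063 + 0.10768] = 0.1638 m

S_c ≈ 0.164 m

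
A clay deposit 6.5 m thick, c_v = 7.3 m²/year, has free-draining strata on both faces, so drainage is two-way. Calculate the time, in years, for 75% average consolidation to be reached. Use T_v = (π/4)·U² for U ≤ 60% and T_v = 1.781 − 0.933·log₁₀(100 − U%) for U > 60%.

Drainage path length: H_d = H/2 = 3.25 m (double drainage).
U > 60%: T_v = 1.781 − 0.933·log₁₀(100 − 75) = 0.47672.
t = T_v·H_d²/c_v = 0.47672×3.25²/7.3 = 0.6898 years.

t ≈ 0.69 years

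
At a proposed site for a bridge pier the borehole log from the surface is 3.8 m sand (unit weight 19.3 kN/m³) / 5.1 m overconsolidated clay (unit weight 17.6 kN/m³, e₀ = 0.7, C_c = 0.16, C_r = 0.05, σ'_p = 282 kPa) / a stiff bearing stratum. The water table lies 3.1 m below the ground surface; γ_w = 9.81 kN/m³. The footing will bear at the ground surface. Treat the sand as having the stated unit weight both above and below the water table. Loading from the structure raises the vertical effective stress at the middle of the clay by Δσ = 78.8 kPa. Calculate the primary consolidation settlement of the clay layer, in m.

S_c ≈ 0.0422 m

Mid-depth of clay below the ground surface: z = 3.8 + 5.1/2 = 6.35 m.
Total vertical stress at mid-clay: σ_v = 19.3×3.8 + 17.6×2.55 = 118.22 kPa.
Pore pressure: u = 9.81×(6.35 − 3.1) = 31.883 kPa.
Initial effective stress: σ'_0 = σ_v − u = 118.22 − 31.883 = 86.337 kPa.
Final effective stress: σ'_f = 86.337 + 78.8 = 165.14 kPa.
σ'_f = 165.14 ≤ σ'_p = 282 kPa, so the clay remains overconsolidated and only the recompression index applies:
S_c = C_r·H/(1+e₀)·log₁₀(σ'_f/σ'_0) = 0.05×5.1/1.7×log₁₀(165.14/86.337)
    = 0.15 × 0.28166 = 0.04225 m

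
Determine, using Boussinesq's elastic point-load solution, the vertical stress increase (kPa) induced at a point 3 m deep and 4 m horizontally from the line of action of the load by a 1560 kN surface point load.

Δσ_z ≈ 6.44 kPa

Boussinesq vertical stress below a point load on an elastic half-space:
Δσ_z = 3P/(2πz²) · [1 + (r/z)²]^(−5/2)
r/z = 4/3 = 1.3333; [1+(r/z)²]^(−5/2) = 0.07776.
Δσ_z = 3×1560/(2π×3²) × 0.07776 = 82.761 × 0.07776 = 6.435 kPa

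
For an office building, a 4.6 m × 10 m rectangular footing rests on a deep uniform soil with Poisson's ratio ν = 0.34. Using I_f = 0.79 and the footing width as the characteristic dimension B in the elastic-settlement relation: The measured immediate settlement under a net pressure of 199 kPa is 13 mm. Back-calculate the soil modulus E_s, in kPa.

E_s ≈ 49200 kPa

S_e = q·B·(1−ν²)/E_s · I_f  ⇒  E_s = q·B·(1−ν²)·I_f / S_e.
E_s = 199 × 4.6 × 0.8844 × 0.79 / 0.013 = 49200 kPa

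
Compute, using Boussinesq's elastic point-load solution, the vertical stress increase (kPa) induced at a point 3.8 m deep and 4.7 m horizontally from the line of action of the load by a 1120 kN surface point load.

Δσ_z ≈ 3.64 kPa

Boussinesq vertical stress below a point load on an elastic half-space:
Δσ_z = 3P/(2πz²) · [1 + (r/z)²]^(−5/2)
r/z = 4.7/3.8 = 1.2368; [1+(r/z)²]^(−5/2) = 0.098241.
Δσ_z = 3×1120/(2π×3.8²) × 0.098241 = 37.033 × 0.098241 = 3.638 kPa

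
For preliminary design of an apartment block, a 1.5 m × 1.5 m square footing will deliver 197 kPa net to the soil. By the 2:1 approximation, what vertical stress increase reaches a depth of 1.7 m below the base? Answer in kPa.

Δσ_z ≈ 43.3 kPa

By the 2:1 method the load spreads at 1 horizontal : 2 vertical, so at depth z the loaded area has grown by z in each plan dimension:
Δσ = qBL/((B+z)(L+z)) = 197×1.5×1.5/((1.5+1.7)(1.5+1.7)) = 43.286 kPa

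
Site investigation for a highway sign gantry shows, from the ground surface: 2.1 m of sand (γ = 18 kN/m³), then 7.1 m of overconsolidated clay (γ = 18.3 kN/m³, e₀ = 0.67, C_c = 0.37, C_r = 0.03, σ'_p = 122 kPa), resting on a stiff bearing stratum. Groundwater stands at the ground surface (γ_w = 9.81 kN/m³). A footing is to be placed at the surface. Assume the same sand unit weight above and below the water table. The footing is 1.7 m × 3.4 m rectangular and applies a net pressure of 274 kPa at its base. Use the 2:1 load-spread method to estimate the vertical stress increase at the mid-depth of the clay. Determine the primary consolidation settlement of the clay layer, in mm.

Mid-depth of clay below the ground surface: z = 2.1 + 7.1/2 = 5.65 m.
Total vertical stress at mid-clay: σ_v = 18×2.1 + 18.3×3.55 = 102.77 kPa.
Pore pressure: u = 9.81×(5.65 − 0) = 55.427 kPa.
Initial effective stress: σ'_0 = σ_v − u = 102.77 − 55.427 = 47.343 kPa.
Stress increase at mid-clay by the 2:1 spreading method:
Δσ = qBL/((B+z)(L+z)) = 274×1.7×3.4/((1.7+5.65)(3.4+5.65)) = 23.809 kPa
Final effective stress: σ'_f = 47.343 + 23.809 = 71.152 kPa.
σ'_f = 71.152 ≤ σ'_p = 122 kPa, so the clay remains overconsolidated and only the recompression index applies:
S_c = C_r·H/(1+e₀)·log₁₀(σ'_f/σ'_0) = 0.03×7.1/1.67×log₁₀(71.152/47.343)
    = 0.12754 × 0.17693 = 0.02257 m

S_c ≈ 22.6 mm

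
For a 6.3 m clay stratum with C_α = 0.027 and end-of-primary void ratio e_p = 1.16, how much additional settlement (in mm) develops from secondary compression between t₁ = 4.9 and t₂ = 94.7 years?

Secondary compression: S_s = C_α·H/(1+e_p)·log₁₀(t₂/t₁)
S_s = 0.027×6.3/(1+1.16)×log₁₀(94.7/4.9)
    = 0.07875 × 1.286 = 0.1013 m

S_s ≈ 101 mm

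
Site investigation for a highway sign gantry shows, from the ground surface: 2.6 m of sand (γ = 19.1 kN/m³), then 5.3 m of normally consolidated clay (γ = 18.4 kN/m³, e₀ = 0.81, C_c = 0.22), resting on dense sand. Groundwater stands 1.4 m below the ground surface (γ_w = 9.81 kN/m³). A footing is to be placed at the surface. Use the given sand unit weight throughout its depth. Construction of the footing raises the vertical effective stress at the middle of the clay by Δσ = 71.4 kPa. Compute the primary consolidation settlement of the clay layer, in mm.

Mid-depth of clay below the ground surface: z = 2.6 + 5.3/2 = 5.25 m.
Total vertical stress at mid-clay: σ_v = 19.1×2.6 + 18.4×2.65 = 98.42 kPa.
Pore pressure: u = 9.81×(5.25 − 1.4) = 37.769 kPa.
Initial effective stress: σ'_0 = σ_v − u = 98.42 − 37.769 = 60.651 kPa.
Final effective stress: σ'_f = σ'_0 + Δσ = 60.651 + 71.4 = 132.05 kPa.
Normally consolidated clay, so the full stress increment lies on the virgin compression line:
S_c = C_c·H/(1+e₀)·log₁₀(σ'_f/σ'_0) = 0.22×5.3/(1+0.81)×log₁₀(132.05/60.651)
    = 0.6442 × 0.3379 = 0.2177 m

S_c ≈ 218 mm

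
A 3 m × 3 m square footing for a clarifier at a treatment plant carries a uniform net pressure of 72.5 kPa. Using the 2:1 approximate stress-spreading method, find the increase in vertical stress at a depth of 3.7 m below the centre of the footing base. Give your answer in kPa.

Δσ_z ≈ 14.5 kPa

By the 2:1 method the load spreads at 1 horizontal : 2 vertical, so at depth z the loaded area has grown by z in each plan dimension:
Δσ = qBL/((B+z)(L+z)) = 72.5×3×3/((3+3.7)(3+3.7)) = 14.536 kPa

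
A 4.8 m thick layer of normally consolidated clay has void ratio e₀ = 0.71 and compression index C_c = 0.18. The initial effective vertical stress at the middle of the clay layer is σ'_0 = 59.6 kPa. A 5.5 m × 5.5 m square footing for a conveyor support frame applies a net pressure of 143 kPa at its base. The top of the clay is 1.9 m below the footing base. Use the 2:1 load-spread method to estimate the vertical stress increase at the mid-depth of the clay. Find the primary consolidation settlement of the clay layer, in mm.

Mid-depth of clay below the footing base: z = 1.9 + 4.8/2 = 4.3 m.
Stress increase at mid-clay by the 2:1 spreading method:
Δσ = qBL/((B+z)(L+z)) = 143×5.5×5.5/((5.5+4.3)(5.5+4.3)) = 45.041 kPa
Final effective stress: σ'_f = σ'_0 + Δσ = 59.6 + 45.041 = 104.64 kPa.
Normally consolidated clay, so the full stress increment lies on the virgin compression line:
S_c = C_c·H/(1+e₀)·log₁₀(σ'_f/σ'_0) = 0.18×4.8/(1+0.71)×log₁₀(104.64/59.6)
    = 0.50526 × 0.24445 = 0.1235 m

S_c ≈ 124 mm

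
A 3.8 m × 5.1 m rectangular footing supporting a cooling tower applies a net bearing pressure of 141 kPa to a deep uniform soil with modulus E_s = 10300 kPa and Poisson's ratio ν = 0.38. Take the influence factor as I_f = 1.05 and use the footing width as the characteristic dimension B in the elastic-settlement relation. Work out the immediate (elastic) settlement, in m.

S_e ≈ 0.0467 m

Immediate (elastic) settlement: S_e = q·B·(1−ν²)/E_s · I_f.
S_e = 141 × 3.8 × (1 − 0.38²) / 10300 × 1.05
    = 141 × 3.8 × 0.8556 / 10300 × 1.05
    = 0.04673 m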